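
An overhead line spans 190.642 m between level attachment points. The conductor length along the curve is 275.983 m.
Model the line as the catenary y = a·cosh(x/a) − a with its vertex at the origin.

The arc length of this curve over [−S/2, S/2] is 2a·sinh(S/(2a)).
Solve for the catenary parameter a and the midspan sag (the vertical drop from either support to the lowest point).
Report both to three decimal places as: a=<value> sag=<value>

seed: a₀ = √(S³/(24(L−S))) = √(190.642³/(24·85.341)) = 58.162544
iter 1: u=1.638873  f(a)=+1.222e+01  f'(a)=-3.802e+00  a ← 58.162544 − (+1.222e+01/-3.802e+00) = 61.376910
iter 2: u=1.553043  f(a)=+1.086e+00  f'(a)=-3.154e+00  a ← 61.376910 − (+1.086e+00/-3.154e+00) = 61.721361
iter 3: u=1.544376  f(a)=+1.043e-02  f'(a)=-3.094e+00  a ← 61.721361 − (+1.043e-02/-3.094e+00) = 61.724733
iter 4: u=1.544292  f(a)=+9.824e-07  f'(a)=-3.093e+00  a ← 61.724733 − (+9.824e-07/-3.093e+00) = 61.724733
iter 5: u=1.544292  f(a)=+0.000e+00  f'(a)=-3.093e+00  a ← 61.724733 − (+0.000e+00/-3.093e+00) = 61.724733
converged: |Δa| < 1e-12 after 5 iterations
sag = a·(cosh(S/(2a)) − 1) = 61.724733·(cosh(1.544292) − 1) = 89.442713
T_max/T_min = cosh(S/(2a)) = 2.449058

a=61.725 sag=89.443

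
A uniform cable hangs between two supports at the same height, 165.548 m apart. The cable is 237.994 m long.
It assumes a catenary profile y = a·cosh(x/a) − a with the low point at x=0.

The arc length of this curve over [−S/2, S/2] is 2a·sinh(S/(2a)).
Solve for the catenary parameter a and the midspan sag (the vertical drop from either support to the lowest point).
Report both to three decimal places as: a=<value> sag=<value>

a=54.147 sag=76.590

seed: a₀ = √(S³/(24(L−S))) = √(165.548³/(24·72.446)) = 51.082610
iter 1: u=1.620395  f(a)=+1.013e+01  f'(a)=-3.655e+00  a ← 51.082610 − (+1.013e+01/-3.655e+00) = 53.853920
iter 2: u=1.537010  f(a)=+8.826e-01  f'(a)=-3.043e+00  a ← 53.853920 − (+8.826e-01/-3.043e+00) = 54.143961
iter 3: u=1.528776  f(a)=+8.116e-03  f'(a)=-2.987e+00  a ← 54.143961 − (+8.116e-03/-2.987e+00) = 54.146678
iter 4: u=1.528700  f(a)=+7.002e-07  f'(a)=-2.987e+00  a ← 54.146678 − (+7.002e-07/-2.987e+00) = 54.146678
iter 5: u=1.528700  f(a)=+2.842e-14  f'(a)=-2.987e+00  a ← 54.146678 − (+2.842e-14/-2.987e+00) = 54.146678
converged: |Δa| < 1e-12 after 5 iterations
sag = a·(cosh(S/(2a)) − 1) = 54.146678·(cosh(1.528700) − 1) = 76.590267
T_max/T_min = cosh(S/(2a)) = 2.414496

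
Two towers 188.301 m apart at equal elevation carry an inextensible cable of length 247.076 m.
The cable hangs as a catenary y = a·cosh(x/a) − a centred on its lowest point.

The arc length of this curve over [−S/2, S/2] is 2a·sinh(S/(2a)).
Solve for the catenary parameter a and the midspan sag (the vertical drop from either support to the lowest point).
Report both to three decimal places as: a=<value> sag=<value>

seed: a₀ = √(S³/(24(L−S))) = √(188.301³/(24·58.775)) = 68.798188
iter 1: u=1.368503  f(a)=+5.756e+00  f'(a)=-2.051e+00  a ← 68.798188 − (+5.756e+00/-2.051e+00) = 71.604738
iter 2: u=1.314864  f(a)=+3.709e-01  f'(a)=-1.794e+00  a ← 71.604738 − (+3.709e-01/-1.794e+00) = 71.811477
iter 3: u=1.311079  f(a)=+1.775e-03  f'(a)=-1.777e+00  a ← 71.811477 − (+1.775e-03/-1.777e+00) = 71.812476
iter 4: u=1.311060  f(a)=+4.110e-08  f'(a)=-1.777e+00  a ← 71.812476 − (+4.110e-08/-1.777e+00) = 71.812476
iter 5: u=1.311060  f(a)=+0.000e+00  f'(a)=-1.777e+00  a ← 71.812476 − (+0.000e+00/-1.777e+00) = 71.812476
converged: |Δa| < 1e-12 after 5 iterations
sag = a·(cosh(S/(2a)) − 1) = 71.812476·(cosh(1.311060) − 1) = 71.081433
T_max/T_min = cosh(S/(2a)) = 1.989820

a=71.812 sag=71.081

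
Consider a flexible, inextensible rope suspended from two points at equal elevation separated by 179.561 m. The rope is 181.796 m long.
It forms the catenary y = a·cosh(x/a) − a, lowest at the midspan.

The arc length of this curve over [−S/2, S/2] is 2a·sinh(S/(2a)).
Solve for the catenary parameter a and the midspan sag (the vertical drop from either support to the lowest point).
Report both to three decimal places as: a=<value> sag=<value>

a=329.141 sag=12.321

seed: a₀ = √(S³/(24(L−S))) = √(179.561³/(24·2.235)) = 328.528945
iter 1: u=0.273280  f(a)=+8.361e-03  f'(a)=-1.371e-02  a ← 328.528945 − (+8.361e-03/-1.371e-02) = 329.138850
iter 2: u=0.272774  f(a)=+2.334e-05  f'(a)=-1.363e-02  a ← 329.138850 − (+2.334e-05/-1.363e-02) = 329.140563
iter 3: u=0.272773  f(a)=+1.830e-10  f'(a)=-1.363e-02  a ← 329.140563 − (+1.830e-10/-1.363e-02) = 329.140563
iter 4: u=0.272773  f(a)=+0.000e+00  f'(a)=-1.363e-02  a ← 329.140563 − (+0.000e+00/-1.363e-02) = 329.140563
converged: |Δa| < 1e-12 after 4 iterations
sag = a·(cosh(S/(2a)) − 1) = 329.140563·(cosh(0.272773) − 1) = 12.320938
T_max/T_min = cosh(S/(2a)) = 1.037434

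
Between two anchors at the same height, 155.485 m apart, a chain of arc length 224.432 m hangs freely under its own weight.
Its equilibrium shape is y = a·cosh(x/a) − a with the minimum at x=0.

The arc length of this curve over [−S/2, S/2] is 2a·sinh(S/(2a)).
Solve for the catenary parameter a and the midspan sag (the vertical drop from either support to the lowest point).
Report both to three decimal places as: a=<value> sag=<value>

seed: a₀ = √(S³/(24(L−S))) = √(155.485³/(24·68.947)) = 47.661690
iter 1: u=1.631132  f(a)=+9.775e+00  f'(a)=-3.740e+00  a ← 47.661690 − (+9.775e+00/-3.740e+00) = 50.275469
iter 2: u=1.546331  f(a)=+8.617e-01  f'(a)=-3.107e+00  a ← 50.275469 − (+8.617e-01/-3.107e+00) = 50.552812
iter 3: u=1.537847  f(a)=+8.127e-03  f'(a)=-3.049e+00  a ← 50.552812 − (+8.127e-03/-3.049e+00) = 50.555478
iter 4: u=1.537766  f(a)=+7.379e-07  f'(a)=-3.048e+00  a ← 50.555478 − (+7.379e-07/-3.048e+00) = 50.555478
iter 5: u=1.537766  f(a)=+0.000e+00  f'(a)=-3.048e+00  a ← 50.555478 − (+0.000e+00/-3.048e+00) = 50.555478
converged: |Δa| < 1e-12 after 5 iterations
sag = a·(cosh(S/(2a)) − 1) = 50.555478·(cosh(1.537766) − 1) = 72.522899
T_max/T_min = cosh(S/(2a)) = 2.434521

a=50.555 sag=72.523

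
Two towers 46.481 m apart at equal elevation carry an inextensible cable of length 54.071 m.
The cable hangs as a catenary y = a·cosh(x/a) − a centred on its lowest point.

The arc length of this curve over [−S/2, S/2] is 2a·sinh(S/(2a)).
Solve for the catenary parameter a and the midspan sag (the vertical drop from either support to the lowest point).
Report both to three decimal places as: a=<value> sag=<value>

a=24.034 sag=12.140

seed: a₀ = √(S³/(24(L−S))) = √(46.481³/(24·7.590)) = 23.479383
iter 1: u=0.989826  f(a)=+3.806e-01  f'(a)=-7.121e-01  a ← 23.479383 − (+3.806e-01/-7.121e-01) = 24.013853
iter 2: u=0.967796  f(a)=+1.338e-02  f'(a)=-6.628e-01  a ← 24.013853 − (+1.338e-02/-6.628e-01) = 24.034045
iter 3: u=0.966982  f(a)=+1.789e-05  f'(a)=-6.611e-01  a ← 24.034045 − (+1.789e-05/-6.611e-01) = 24.034072
iter 4: u=0.966981  f(a)=+3.205e-11  f'(a)=-6.611e-01  a ← 24.034072 − (+3.205e-11/-6.611e-01) = 24.034072
iter 5: u=0.966981  f(a)=-1.421e-14  f'(a)=-6.611e-01  a ← 24.034072 − (-1.421e-14/-6.611e-01) = 24.034072
converged: |Δa| < 1e-12 after 5 iterations
sag = a·(cosh(S/(2a)) − 1) = 24.034072·(cosh(0.966981) − 1) = 12.139881
T_max/T_min = cosh(S/(2a)) = 1.505111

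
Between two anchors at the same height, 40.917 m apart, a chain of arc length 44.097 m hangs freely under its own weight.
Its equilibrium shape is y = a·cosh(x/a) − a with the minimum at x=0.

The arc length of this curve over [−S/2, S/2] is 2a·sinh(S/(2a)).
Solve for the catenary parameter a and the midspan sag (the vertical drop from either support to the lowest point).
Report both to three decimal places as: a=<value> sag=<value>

seed: a₀ = √(S³/(24(L−S))) = √(40.917³/(24·3.180)) = 29.959633
iter 1: u=0.682869  f(a)=+7.497e-02  f'(a)=-2.224e-01  a ← 29.959633 − (+7.497e-02/-2.224e-01) = 30.296811
iter 2: u=0.675269  f(a)=+1.284e-03  f'(a)=-2.148e-01  a ← 30.296811 − (+1.284e-03/-2.148e-01) = 30.302791
iter 3: u=0.675136  f(a)=+3.916e-07  f'(a)=-2.147e-01  a ← 30.302791 − (+3.916e-07/-2.147e-01) = 30.302793
iter 4: u=0.675136  f(a)=+4.263e-14  f'(a)=-2.147e-01  a ← 30.302793 − (+4.263e-14/-2.147e-01) = 30.302793
converged: |Δa| < 1e-12 after 4 iterations
sag = a·(cosh(S/(2a)) − 1) = 30.302793·(cosh(0.675136) − 1) = 7.172474
T_max/T_min = cosh(S/(2a)) = 1.236693

a=30.303 sag=7.172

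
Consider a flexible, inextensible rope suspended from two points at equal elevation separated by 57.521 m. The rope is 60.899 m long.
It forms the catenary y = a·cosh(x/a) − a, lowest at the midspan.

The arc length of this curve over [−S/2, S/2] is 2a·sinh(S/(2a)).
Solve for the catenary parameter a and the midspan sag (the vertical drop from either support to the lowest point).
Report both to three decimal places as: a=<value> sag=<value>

a=48.872 sag=8.710

seed: a₀ = √(S³/(24(L−S))) = √(57.521³/(24·3.378)) = 48.451162
iter 1: u=0.593598  f(a)=+6.002e-02  f'(a)=-1.444e-01  a ← 48.451162 − (+6.002e-02/-1.444e-01) = 48.866736
iter 2: u=0.588550  f(a)=+7.809e-04  f'(a)=-1.407e-01  a ← 48.866736 − (+7.809e-04/-1.407e-01) = 48.872287
iter 3: u=0.588483  f(a)=+1.361e-07  f'(a)=-1.406e-01  a ← 48.872287 − (+1.361e-07/-1.406e-01) = 48.872288
iter 4: u=0.588483  f(a)=+2.132e-14  f'(a)=-1.406e-01  a ← 48.872288 − (+2.132e-14/-1.406e-01) = 48.872288
converged: |Δa| < 1e-12 after 4 iterations
sag = a·(cosh(S/(2a)) − 1) = 48.872288·(cosh(0.588483) − 1) = 8.709589
T_max/T_min = cosh(S/(2a)) = 1.178211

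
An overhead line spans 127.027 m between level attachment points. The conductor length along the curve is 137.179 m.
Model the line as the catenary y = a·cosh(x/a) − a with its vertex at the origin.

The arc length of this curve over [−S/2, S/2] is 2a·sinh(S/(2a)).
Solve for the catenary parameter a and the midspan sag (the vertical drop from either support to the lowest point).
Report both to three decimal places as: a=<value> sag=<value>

seed: a₀ = √(S³/(24(L−S))) = √(127.027³/(24·10.152)) = 91.719702
iter 1: u=0.692474  f(a)=+2.462e-01  f'(a)=-2.322e-01  a ← 91.719702 − (+2.462e-01/-2.322e-01) = 92.780147
iter 2: u=0.684559  f(a)=+4.335e-03  f'(a)=-2.241e-01  a ← 92.780147 − (+4.335e-03/-2.241e-01) = 92.799495
iter 3: u=0.684416  f(a)=+1.397e-06  f'(a)=-2.239e-01  a ← 92.799495 − (+1.397e-06/-2.239e-01) = 92.799501
iter 4: u=0.684416  f(a)=+1.421e-13  f'(a)=-2.239e-01  a ← 92.799501 − (+1.421e-13/-2.239e-01) = 92.799501
converged: |Δa| < 1e-12 after 4 iterations
sag = a·(cosh(S/(2a)) − 1) = 92.799501·(cosh(0.684416) − 1) = 22.596629
T_max/T_min = cosh(S/(2a)) = 1.243499

a=92.800 sag=22.597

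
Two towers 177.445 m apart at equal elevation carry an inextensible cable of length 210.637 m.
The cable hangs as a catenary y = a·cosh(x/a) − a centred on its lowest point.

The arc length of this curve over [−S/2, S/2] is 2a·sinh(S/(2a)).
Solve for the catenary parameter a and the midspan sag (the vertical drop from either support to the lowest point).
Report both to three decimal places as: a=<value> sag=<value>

a=86.003 sag=49.969

seed: a₀ = √(S³/(24(L−S))) = √(177.445³/(24·33.192)) = 83.747783
iter 1: u=1.059401  f(a)=+1.913e+00  f'(a)=-8.853e-01  a ← 83.747783 − (+1.913e+00/-8.853e-01) = 85.908906
iter 2: u=1.032751  f(a)=+7.656e-02  f'(a)=-8.157e-01  a ← 85.908906 − (+7.656e-02/-8.157e-01) = 86.002760
iter 3: u=1.031624  f(a)=+1.339e-04  f'(a)=-8.129e-01  a ← 86.002760 − (+1.339e-04/-8.129e-01) = 86.002924
iter 4: u=1.031622  f(a)=+4.113e-10  f'(a)=-8.128e-01  a ← 86.002924 − (+4.113e-10/-8.128e-01) = 86.002924
iter 5: u=1.031622  f(a)=+0.000e+00  f'(a)=-8.128e-01  a ← 86.002924 − (+0.000e+00/-8.128e-01) = 86.002924
converged: |Δa| < 1e-12 after 5 iterations
sag = a·(cosh(S/(2a)) − 1) = 86.002924·(cosh(1.031622) − 1) = 49.969460
T_max/T_min = cosh(S/(2a)) = 1.581020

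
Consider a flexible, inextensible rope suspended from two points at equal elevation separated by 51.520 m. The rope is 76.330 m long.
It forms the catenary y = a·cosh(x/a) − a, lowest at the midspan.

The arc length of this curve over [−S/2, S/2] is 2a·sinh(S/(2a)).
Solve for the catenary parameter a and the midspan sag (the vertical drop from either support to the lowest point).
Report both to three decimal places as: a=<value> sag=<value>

a=16.147 sag=25.293

seed: a₀ = √(S³/(24(L−S))) = √(51.520³/(24·24.810)) = 15.154610
iter 1: u=1.699813  f(a)=+3.841e+00  f'(a)=-4.323e+00  a ← 15.154610 − (+3.841e+00/-4.323e+00) = 16.043045
iter 2: u=1.605680  f(a)=+3.637e-01  f'(a)=-3.540e+00  a ← 16.043045 − (+3.637e-01/-3.540e+00) = 16.145775
iter 3: u=1.595464  f(a)=+4.013e-03  f'(a)=-3.462e+00  a ← 16.145775 − (+4.013e-03/-3.462e+00) = 16.146934
iter 4: u=1.595349  f(a)=+5.006e-07  f'(a)=-3.462e+00  a ← 16.146934 − (+5.006e-07/-3.462e+00) = 16.146934
iter 5: u=1.595349  f(a)=+1.421e-14  f'(a)=-3.462e+00  a ← 16.146934 − (+1.421e-14/-3.462e+00) = 16.146934
converged: |Δa| < 1e-12 after 5 iterations
sag = a·(cosh(S/(2a)) − 1) = 16.146934·(cosh(1.595349) − 1) = 25.293272
T_max/T_min = cosh(S/(2a)) = 2.566444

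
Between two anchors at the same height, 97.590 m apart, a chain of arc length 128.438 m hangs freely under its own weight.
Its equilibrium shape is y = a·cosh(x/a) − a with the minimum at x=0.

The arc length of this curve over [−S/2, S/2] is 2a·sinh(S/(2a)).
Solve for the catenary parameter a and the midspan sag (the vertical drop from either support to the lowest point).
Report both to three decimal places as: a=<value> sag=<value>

a=37.002 sag=37.114

seed: a₀ = √(S³/(24(L−S))) = √(97.590³/(24·30.848)) = 35.431444
iter 1: u=1.377167  f(a)=+3.061e+00  f'(a)=-2.095e+00  a ← 35.431444 − (+3.061e+00/-2.095e+00) = 36.892720
iter 2: u=1.322619  f(a)=+1.995e-01  f'(a)=-1.830e+00  a ← 36.892720 − (+1.995e-01/-1.830e+00) = 37.001780
iter 3: u=1.318720  f(a)=+9.789e-04  f'(a)=-1.812e+00  a ← 37.001780 − (+9.789e-04/-1.812e+00) = 37.002321
iter 4: u=1.318701  f(a)=+2.381e-08  f'(a)=-1.812e+00  a ← 37.002321 − (+2.381e-08/-1.812e+00) = 37.002321
iter 5: u=1.318701  f(a)=-2.842e-14  f'(a)=-1.812e+00  a ← 37.002321 − (-2.842e-14/-1.812e+00) = 37.002321
converged: |Δa| < 1e-12 after 5 iterations
sag = a·(cosh(S/(2a)) − 1) = 37.002321·(cosh(1.318701) − 1) = 37.114153
T_max/T_min = cosh(S/(2a)) = 2.003022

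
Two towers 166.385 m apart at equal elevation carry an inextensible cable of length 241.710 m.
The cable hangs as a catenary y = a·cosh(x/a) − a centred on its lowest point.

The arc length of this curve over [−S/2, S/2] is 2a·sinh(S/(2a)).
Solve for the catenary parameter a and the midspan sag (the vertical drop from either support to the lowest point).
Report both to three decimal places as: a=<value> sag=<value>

a=53.601 sag=78.607

seed: a₀ = √(S³/(24(L−S))) = √(166.385³/(24·75.325)) = 50.477294
iter 1: u=1.648117  f(a)=+1.092e+01  f'(a)=-3.878e+00  a ← 50.477294 − (+1.092e+01/-3.878e+00) = 53.292581
iter 2: u=1.561052  f(a)=+9.799e-01  f'(a)=-3.210e+00  a ← 53.292581 − (+9.799e-01/-3.210e+00) = 53.597822
iter 3: u=1.552162  f(a)=+9.614e-03  f'(a)=-3.148e+00  a ← 53.597822 − (+9.614e-03/-3.148e+00) = 53.600877
iter 4: u=1.552073  f(a)=+9.456e-07  f'(a)=-3.147e+00  a ← 53.600877 − (+9.456e-07/-3.147e+00) = 53.600877
iter 5: u=1.552073  f(a)=+2.842e-14  f'(a)=-3.147e+00  a ← 53.600877 − (+2.842e-14/-3.147e+00) = 53.600877
converged: |Δa| < 1e-12 after 5 iterations
sag = a·(cosh(S/(2a)) − 1) = 53.600877·(cosh(1.552073) − 1) = 78.607236
T_max/T_min = cosh(S/(2a)) = 2.466529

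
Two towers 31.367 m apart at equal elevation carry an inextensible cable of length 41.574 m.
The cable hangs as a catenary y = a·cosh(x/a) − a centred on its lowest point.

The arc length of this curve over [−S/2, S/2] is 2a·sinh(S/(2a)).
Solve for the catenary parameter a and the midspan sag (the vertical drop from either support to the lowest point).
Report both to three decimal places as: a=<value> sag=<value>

seed: a₀ = √(S³/(24(L−S))) = √(31.367³/(24·10.207)) = 11.224185
iter 1: u=1.397295  f(a)=+1.044e+00  f'(a)=-2.200e+00  a ← 11.224185 − (+1.044e+00/-2.200e+00) = 11.698843
iter 2: u=1.340603  f(a)=+6.988e-02  f'(a)=-1.914e+00  a ← 11.698843 − (+6.988e-02/-1.914e+00) = 11.735351
iter 3: u=1.336432  f(a)=+3.627e-04  f'(a)=-1.894e+00  a ← 11.735351 − (+3.627e-04/-1.894e+00) = 11.735542
iter 4: u=1.336410  f(a)=+9.884e-09  f'(a)=-1.894e+00  a ← 11.735542 − (+9.884e-09/-1.894e+00) = 11.735542
iter 5: u=1.336410  f(a)=+0.000e+00  f'(a)=-1.894e+00  a ← 11.735542 − (+0.000e+00/-1.894e+00) = 11.735542
converged: |Δa| < 1e-12 after 5 iterations
sag = a·(cosh(S/(2a)) − 1) = 11.735542·(cosh(1.336410) − 1) = 12.135409
T_max/T_min = cosh(S/(2a)) = 2.034073

a=11.736 sag=12.135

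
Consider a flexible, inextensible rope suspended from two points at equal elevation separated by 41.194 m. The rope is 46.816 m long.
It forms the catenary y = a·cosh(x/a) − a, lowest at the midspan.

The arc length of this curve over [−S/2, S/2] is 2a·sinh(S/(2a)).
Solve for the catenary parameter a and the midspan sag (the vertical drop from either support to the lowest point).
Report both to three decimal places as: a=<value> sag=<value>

seed: a₀ = √(S³/(24(L−S))) = √(41.194³/(24·5.622)) = 22.761449
iter 1: u=0.904907  f(a)=+2.347e-01  f'(a)=-5.356e-01  a ← 22.761449 − (+2.347e-01/-5.356e-01) = 23.199649
iter 2: u=0.887815  f(a)=+6.950e-03  f'(a)=-5.043e-01  a ← 23.199649 − (+6.950e-03/-5.043e-01) = 23.213429
iter 3: u=0.887288  f(a)=+6.504e-06  f'(a)=-5.034e-01  a ← 23.213429 − (+6.504e-06/-5.034e-01) = 23.213442
iter 4: u=0.887288  f(a)=+5.691e-12  f'(a)=-5.034e-01  a ← 23.213442 − (+5.691e-12/-5.034e-01) = 23.213442
converged: |Δa| < 1e-12 after 4 iterations
sag = a·(cosh(S/(2a)) − 1) = 23.213442·(cosh(0.887288) − 1) = 9.753183
T_max/T_min = cosh(S/(2a)) = 1.420152

a=23.213 sag=9.753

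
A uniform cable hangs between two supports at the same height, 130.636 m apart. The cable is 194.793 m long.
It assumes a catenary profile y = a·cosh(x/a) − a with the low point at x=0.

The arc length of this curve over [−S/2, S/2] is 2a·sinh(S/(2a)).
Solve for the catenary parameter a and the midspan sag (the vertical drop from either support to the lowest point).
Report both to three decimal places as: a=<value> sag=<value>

a=40.588 sag=64.927

seed: a₀ = √(S³/(24(L−S))) = √(130.636³/(24·64.157)) = 38.051052
iter 1: u=1.716589  f(a)=+1.014e+01  f'(a)=-4.476e+00  a ← 38.051052 − (+1.014e+01/-4.476e+00) = 40.317114
iter 2: u=1.620106  f(a)=+9.768e-01  f'(a)=-3.652e+00  a ← 40.317114 − (+9.768e-01/-3.652e+00) = 40.584556
iter 3: u=1.609430  f(a)=+1.119e-02  f'(a)=-3.569e+00  a ← 40.584556 − (+1.119e-02/-3.569e+00) = 40.587691
iter 4: u=1.609306  f(a)=+1.505e-06  f'(a)=-3.568e+00  a ← 40.587691 − (+1.505e-06/-3.568e+00) = 40.587691
iter 5: u=1.609306  f(a)=+5.684e-14  f'(a)=-3.568e+00  a ← 40.587691 − (+5.684e-14/-3.568e+00) = 40.587691
converged: |Δa| < 1e-12 after 5 iterations
sag = a·(cosh(S/(2a)) − 1) = 40.587691·(cosh(1.609306) − 1) = 64.927421
T_max/T_min = cosh(S/(2a)) = 2.599683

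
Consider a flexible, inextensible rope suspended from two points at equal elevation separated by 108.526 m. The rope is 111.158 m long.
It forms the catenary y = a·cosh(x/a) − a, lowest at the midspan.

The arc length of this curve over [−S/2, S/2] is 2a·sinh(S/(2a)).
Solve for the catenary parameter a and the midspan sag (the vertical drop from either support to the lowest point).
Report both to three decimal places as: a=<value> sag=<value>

seed: a₀ = √(S³/(24(L−S))) = √(108.526³/(24·2.632)) = 142.249953
iter 1: u=0.381462  f(a)=+1.922e-02  f'(a)=-3.755e-02  a ← 142.249953 − (+1.922e-02/-3.755e-02) = 142.761746
iter 2: u=0.380095  f(a)=+1.042e-04  f'(a)=-3.714e-02  a ← 142.761746 − (+1.042e-04/-3.714e-02) = 142.764551
iter 3: u=0.380087  f(a)=+3.101e-09  f'(a)=-3.714e-02  a ← 142.764551 − (+3.101e-09/-3.714e-02) = 142.764551
iter 4: u=0.380087  f(a)=-1.421e-14  f'(a)=-3.714e-02  a ← 142.764551 − (-1.421e-14/-3.714e-02) = 142.764551
converged: |Δa| < 1e-12 after 4 iterations
sag = a·(cosh(S/(2a)) − 1) = 142.764551·(cosh(0.380087) − 1) = 10.437088
T_max/T_min = cosh(S/(2a)) = 1.073107

a=142.765 sag=10.437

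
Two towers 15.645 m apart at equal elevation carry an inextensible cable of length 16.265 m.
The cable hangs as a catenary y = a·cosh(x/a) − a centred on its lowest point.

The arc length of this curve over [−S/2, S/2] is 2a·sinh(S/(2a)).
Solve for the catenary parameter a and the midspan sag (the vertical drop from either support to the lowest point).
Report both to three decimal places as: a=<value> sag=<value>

seed: a₀ = √(S³/(24(L−S))) = √(15.645³/(24·0.620)) = 16.042125
iter 1: u=0.487622  f(a)=+7.413e-03  f'(a)=-7.915e-02  a ← 16.042125 − (+7.413e-03/-7.915e-02) = 16.135781
iter 2: u=0.484792  f(a)=+6.542e-05  f'(a)=-7.776e-02  a ← 16.135781 − (+6.542e-05/-7.776e-02) = 16.136622
iter 3: u=0.484767  f(a)=+5.196e-09  f'(a)=-7.775e-02  a ← 16.136622 − (+5.196e-09/-7.775e-02) = 16.136622
iter 4: u=0.484767  f(a)=+0.000e+00  f'(a)=-7.775e-02  a ← 16.136622 − (+0.000e+00/-7.775e-02) = 16.136622
converged: |Δa| < 1e-12 after 4 iterations
sag = a·(cosh(S/(2a)) − 1) = 16.136622·(cosh(0.484767) − 1) = 1.933467
T_max/T_min = cosh(S/(2a)) = 1.119819

a=16.137 sag=1.933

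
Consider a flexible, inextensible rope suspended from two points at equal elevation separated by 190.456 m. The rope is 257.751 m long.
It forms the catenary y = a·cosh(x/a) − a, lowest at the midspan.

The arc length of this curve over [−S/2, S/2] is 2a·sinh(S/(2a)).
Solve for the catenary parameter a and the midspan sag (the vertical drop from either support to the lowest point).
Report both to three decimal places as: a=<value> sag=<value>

seed: a₀ = √(S³/(24(L−S))) = √(190.456³/(24·67.295)) = 65.402593
iter 1: u=1.456028  f(a)=+7.504e+00  f'(a)=-2.529e+00  a ← 65.402593 − (+7.504e+00/-2.529e+00) = 68.370439
iter 2: u=1.392824  f(a)=+5.410e-01  f'(a)=-2.176e+00  a ← 68.370439 − (+5.410e-01/-2.176e+00) = 68.619081
iter 3: u=1.387777  f(a)=+3.295e-03  f'(a)=-2.149e+00  a ← 68.619081 − (+3.295e-03/-2.149e+00) = 68.620614
iter 4: u=1.387746  f(a)=+1.239e-07  f'(a)=-2.149e+00  a ← 68.620614 − (+1.239e-07/-2.149e+00) = 68.620614
iter 5: u=1.387746  f(a)=-5.684e-14  f'(a)=-2.149e+00  a ← 68.620614 − (-5.684e-14/-2.149e+00) = 68.620614
converged: |Δa| < 1e-12 after 5 iterations
sag = a·(cosh(S/(2a)) − 1) = 68.620614·(cosh(1.387746) − 1) = 77.385150
T_max/T_min = cosh(S/(2a)) = 2.127725

a=68.621 sag=77.385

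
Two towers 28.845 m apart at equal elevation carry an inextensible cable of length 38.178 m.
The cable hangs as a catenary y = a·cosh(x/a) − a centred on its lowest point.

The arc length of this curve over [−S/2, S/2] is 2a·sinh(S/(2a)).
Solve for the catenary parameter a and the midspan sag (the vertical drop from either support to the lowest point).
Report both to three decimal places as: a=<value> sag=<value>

seed: a₀ = √(S³/(24(L−S))) = √(28.845³/(24·9.333)) = 10.351173
iter 1: u=1.393320  f(a)=+9.490e-01  f'(a)=-2.179e+00  a ← 10.351173 − (+9.490e-01/-2.179e+00) = 10.786768
iter 2: u=1.337055  f(a)=+6.319e-02  f'(a)=-1.897e+00  a ← 10.786768 − (+6.319e-02/-1.897e+00) = 10.820074
iter 3: u=1.332939  f(a)=+3.244e-04  f'(a)=-1.878e+00  a ← 10.820074 − (+3.244e-04/-1.878e+00) = 10.820247
iter 4: u=1.332918  f(a)=+8.644e-09  f'(a)=-1.878e+00  a ← 10.820247 − (+8.644e-09/-1.878e+00) = 10.820247
iter 5: u=1.332918  f(a)=-1.421e-14  f'(a)=-1.878e+00  a ← 10.820247 − (-1.421e-14/-1.878e+00) = 10.820247
converged: |Δa| < 1e-12 after 5 iterations
sag = a·(cosh(S/(2a)) − 1) = 10.820247·(cosh(1.332918) − 1) = 11.122125
T_max/T_min = cosh(S/(2a)) = 2.027899

a=10.820 sag=11.122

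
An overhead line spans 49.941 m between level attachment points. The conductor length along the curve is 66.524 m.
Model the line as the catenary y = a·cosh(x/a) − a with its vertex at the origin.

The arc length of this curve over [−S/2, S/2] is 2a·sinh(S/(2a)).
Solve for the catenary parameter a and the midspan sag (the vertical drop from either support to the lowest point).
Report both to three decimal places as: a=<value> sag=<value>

seed: a₀ = √(S³/(24(L−S))) = √(49.941³/(24·16.583)) = 17.690849
iter 1: u=1.411492  f(a)=+1.732e+00  f'(a)=-2.276e+00  a ← 17.690849 − (+1.732e+00/-2.276e+00) = 18.452102
iter 2: u=1.353260  f(a)=+1.181e-01  f'(a)=-1.975e+00  a ← 18.452102 − (+1.181e-01/-1.975e+00) = 18.511895
iter 3: u=1.348889  f(a)=+6.376e-04  f'(a)=-1.954e+00  a ← 18.511895 − (+6.376e-04/-1.954e+00) = 18.512221
iter 4: u=1.348866  f(a)=+1.881e-08  f'(a)=-1.954e+00  a ← 18.512221 − (+1.881e-08/-1.954e+00) = 18.512221
iter 5: u=1.348866  f(a)=+0.000e+00  f'(a)=-1.954e+00  a ← 18.512221 − (+0.000e+00/-1.954e+00) = 18.512221
converged: |Δa| < 1e-12 after 5 iterations
sag = a·(cosh(S/(2a)) − 1) = 18.512221·(cosh(1.348866) − 1) = 19.554339
T_max/T_min = cosh(S/(2a)) = 2.056293

a=18.512 sag=19.554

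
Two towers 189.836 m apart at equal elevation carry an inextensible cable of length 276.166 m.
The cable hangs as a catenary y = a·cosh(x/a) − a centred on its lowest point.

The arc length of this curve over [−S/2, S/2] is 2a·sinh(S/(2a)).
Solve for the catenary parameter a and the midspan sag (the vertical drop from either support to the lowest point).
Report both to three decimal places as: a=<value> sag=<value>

a=61.033 sag=89.937

seed: a₀ = √(S³/(24(L−S))) = √(189.836³/(24·86.330)) = 57.462084
iter 1: u=1.651837  f(a)=+1.257e+01  f'(a)=-3.909e+00  a ← 57.462084 − (+1.257e+01/-3.909e+00) = 60.678693
iter 2: u=1.564272  f(a)=+1.133e+00  f'(a)=-3.233e+00  a ← 60.678693 − (+1.133e+00/-3.233e+00) = 61.029089
iter 3: u=1.555291  f(a)=+1.121e-02  f'(a)=-3.170e+00  a ← 61.029089 − (+1.121e-02/-3.170e+00) = 61.032626
iter 4: u=1.555201  f(a)=+1.122e-06  f'(a)=-3.169e+00  a ← 61.032626 − (+1.122e-06/-3.169e+00) = 61.032627
iter 5: u=1.555201  f(a)=+5.684e-14  f'(a)=-3.169e+00  a ← 61.032627 − (+5.684e-14/-3.169e+00) = 61.032627
converged: |Δa| < 1e-12 after 5 iterations
sag = a·(cosh(S/(2a)) − 1) = 61.032627·(cosh(1.555201) − 1) = 89.937226
T_max/T_min = cosh(S/(2a)) = 2.473593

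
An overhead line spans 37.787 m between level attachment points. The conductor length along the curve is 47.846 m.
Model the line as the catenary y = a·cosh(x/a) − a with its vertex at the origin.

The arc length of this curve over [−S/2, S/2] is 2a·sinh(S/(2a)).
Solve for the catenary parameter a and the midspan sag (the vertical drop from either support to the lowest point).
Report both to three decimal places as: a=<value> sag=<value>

a=15.513 sag=12.999

seed: a₀ = √(S³/(24(L−S))) = √(37.787³/(24·10.059)) = 14.949635
iter 1: u=1.263810  f(a)=+8.346e-01  f'(a)=-1.573e+00  a ← 14.949635 − (+8.346e-01/-1.573e+00) = 15.480089
iter 2: u=1.220503  f(a)=+4.648e-02  f'(a)=-1.402e+00  a ← 15.480089 − (+4.648e-02/-1.402e+00) = 15.513227
iter 3: u=1.217896  f(a)=+1.629e-04  f'(a)=-1.393e+00  a ← 15.513227 − (+1.629e-04/-1.393e+00) = 15.513344
iter 4: u=1.217887  f(a)=+2.018e-09  f'(a)=-1.393e+00  a ← 15.513344 − (+2.018e-09/-1.393e+00) = 15.513344
iter 5: u=1.217887  f(a)=+7.105e-15  f'(a)=-1.393e+00  a ← 15.513344 − (+7.105e-15/-1.393e+00) = 15.513344
converged: |Δa| < 1e-12 after 5 iterations
sag = a·(cosh(S/(2a)) − 1) = 15.513344·(cosh(1.217887) − 1) = 12.999351
T_max/T_min = cosh(S/(2a)) = 1.837946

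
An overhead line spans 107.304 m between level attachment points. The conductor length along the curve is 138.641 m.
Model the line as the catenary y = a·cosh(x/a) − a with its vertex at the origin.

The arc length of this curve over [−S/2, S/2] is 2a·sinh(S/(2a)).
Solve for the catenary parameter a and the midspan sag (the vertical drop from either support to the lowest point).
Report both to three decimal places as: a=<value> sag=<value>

seed: a₀ = √(S³/(24(L−S))) = √(107.304³/(24·31.337)) = 40.531207
iter 1: u=1.323721  f(a)=+2.863e+00  f'(a)=-1.835e+00  a ← 40.531207 − (+2.863e+00/-1.835e+00) = 42.091537
iter 2: u=1.274651  f(a)=+1.736e-01  f'(a)=-1.618e+00  a ← 42.091537 − (+1.736e-01/-1.618e+00) = 42.198817
iter 3: u=1.271410  f(a)=+7.298e-04  f'(a)=-1.605e+00  a ← 42.198817 − (+7.298e-04/-1.605e+00) = 42.199272
iter 4: u=1.271396  f(a)=+1.301e-08  f'(a)=-1.605e+00  a ← 42.199272 − (+1.301e-08/-1.605e+00) = 42.199272
iter 5: u=1.271396  f(a)=+0.000e+00  f'(a)=-1.605e+00  a ← 42.199272 − (+0.000e+00/-1.605e+00) = 42.199272
converged: |Δa| < 1e-12 after 5 iterations
sag = a·(cosh(S/(2a)) − 1) = 42.199272·(cosh(1.271396) − 1) = 38.955582
T_max/T_min = cosh(S/(2a)) = 1.923134

a=42.199 sag=38.956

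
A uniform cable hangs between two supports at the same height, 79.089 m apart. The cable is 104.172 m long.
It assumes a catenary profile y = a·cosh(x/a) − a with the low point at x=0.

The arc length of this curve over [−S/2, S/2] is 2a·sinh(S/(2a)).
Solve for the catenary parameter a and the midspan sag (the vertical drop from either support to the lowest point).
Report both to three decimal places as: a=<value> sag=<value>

a=29.942 sag=30.137

seed: a₀ = √(S³/(24(L−S))) = √(79.089³/(24·25.083)) = 28.666770
iter 1: u=1.379454  f(a)=+2.498e+00  f'(a)=-2.106e+00  a ← 28.666770 − (+2.498e+00/-2.106e+00) = 29.852456
iter 2: u=1.324665  f(a)=+1.633e-01  f'(a)=-1.839e+00  a ← 29.852456 − (+1.633e-01/-1.839e+00) = 29.941253
iter 3: u=1.320736  f(a)=+8.063e-04  f'(a)=-1.821e+00  a ← 29.941253 − (+8.063e-04/-1.821e+00) = 29.941696
iter 4: u=1.320717  f(a)=+1.987e-08  f'(a)=-1.821e+00  a ← 29.941696 − (+1.987e-08/-1.821e+00) = 29.941696
iter 5: u=1.320717  f(a)=-2.842e-14  f'(a)=-1.821e+00  a ← 29.941696 − (-2.842e-14/-1.821e+00) = 29.941696
converged: |Δa| < 1e-12 after 5 iterations
sag = a·(cosh(S/(2a)) − 1) = 29.941696·(cosh(1.320717) − 1) = 30.137057
T_max/T_min = cosh(S/(2a)) = 2.006525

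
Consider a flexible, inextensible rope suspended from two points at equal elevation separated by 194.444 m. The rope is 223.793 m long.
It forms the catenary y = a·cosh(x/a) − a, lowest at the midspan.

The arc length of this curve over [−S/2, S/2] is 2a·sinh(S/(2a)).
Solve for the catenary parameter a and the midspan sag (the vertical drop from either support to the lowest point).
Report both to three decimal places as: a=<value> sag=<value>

a=104.399 sag=48.637

seed: a₀ = √(S³/(24(L−S))) = √(194.444³/(24·29.349)) = 102.162037
iter 1: u=0.951645  f(a)=+1.358e+00  f'(a)=-6.283e-01  a ← 102.162037 − (+1.358e+00/-6.283e-01) = 104.323389
iter 2: u=0.931929  f(a)=+4.429e-02  f'(a)=-5.879e-01  a ← 104.323389 − (+4.429e-02/-5.879e-01) = 104.398724
iter 3: u=0.931257  f(a)=+5.064e-05  f'(a)=-5.866e-01  a ← 104.398724 − (+5.064e-05/-5.866e-01) = 104.398810
iter 4: u=0.931256  f(a)=+6.636e-11  f'(a)=-5.866e-01  a ← 104.398810 − (+6.636e-11/-5.866e-01) = 104.398810
iter 5: u=0.931256  f(a)=+0.000e+00  f'(a)=-5.866e-01  a ← 104.398810 − (+0.000e+00/-5.866e-01) = 104.398810
converged: |Δa| < 1e-12 after 5 iterations
sag = a·(cosh(S/(2a)) − 1) = 104.398810·(cosh(0.931256) − 1) = 48.636932
T_max/T_min = cosh(S/(2a)) = 1.465876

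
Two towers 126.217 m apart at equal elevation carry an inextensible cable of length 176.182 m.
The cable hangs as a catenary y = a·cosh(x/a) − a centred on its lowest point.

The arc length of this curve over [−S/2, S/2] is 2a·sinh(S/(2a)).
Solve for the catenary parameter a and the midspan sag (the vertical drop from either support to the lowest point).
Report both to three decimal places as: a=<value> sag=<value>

seed: a₀ = √(S³/(24(L−S))) = √(126.217³/(24·49.965)) = 40.948520
iter 1: u=1.541167  f(a)=+6.281e+00  f'(a)=-3.071e+00  a ← 40.948520 − (+6.281e+00/-3.071e+00) = 42.993416
iter 2: u=1.467864  f(a)=+5.011e-01  f'(a)=-2.599e+00  a ← 42.993416 − (+5.011e-01/-2.599e+00) = 43.186222
iter 3: u=1.461311  f(a)=+3.802e-03  f'(a)=-2.560e+00  a ← 43.186222 − (+3.802e-03/-2.560e+00) = 43.187707
iter 4: u=1.461261  f(a)=+2.225e-07  f'(a)=-2.560e+00  a ← 43.187707 − (+2.225e-07/-2.560e+00) = 43.187707
iter 5: u=1.461261  f(a)=+0.000e+00  f'(a)=-2.560e+00  a ← 43.187707 − (+0.000e+00/-2.560e+00) = 43.187707
converged: |Δa| < 1e-12 after 5 iterations
sag = a·(cosh(S/(2a)) − 1) = 43.187707·(cosh(1.461261) − 1) = 54.920408
T_max/T_min = cosh(S/(2a)) = 2.271668

a=43.188 sag=54.920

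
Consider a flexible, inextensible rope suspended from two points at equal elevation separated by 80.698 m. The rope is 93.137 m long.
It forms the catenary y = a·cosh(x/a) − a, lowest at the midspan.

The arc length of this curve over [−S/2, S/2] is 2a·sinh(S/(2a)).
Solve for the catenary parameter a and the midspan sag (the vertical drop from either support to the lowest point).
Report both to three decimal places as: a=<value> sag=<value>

a=42.894 sag=20.419

seed: a₀ = √(S³/(24(L−S))) = √(80.698³/(24·12.439)) = 41.956167
iter 1: u=0.961694  f(a)=+5.880e-01  f'(a)=-6.496e-01  a ← 41.956167 − (+5.880e-01/-6.496e-01) = 42.861360
iter 2: u=0.941384  f(a)=+1.957e-02  f'(a)=-6.070e-01  a ← 42.861360 − (+1.957e-02/-6.070e-01) = 42.893596
iter 3: u=0.940677  f(a)=+2.332e-05  f'(a)=-6.056e-01  a ← 42.893596 − (+2.332e-05/-6.056e-01) = 42.893635
iter 4: u=0.940676  f(a)=+3.321e-11  f'(a)=-6.056e-01  a ← 42.893635 − (+3.321e-11/-6.056e-01) = 42.893635
iter 5: u=0.940676  f(a)=+1.421e-14  f'(a)=-6.056e-01  a ← 42.893635 − (+1.421e-14/-6.056e-01) = 42.893635
converged: |Δa| < 1e-12 after 5 iterations
sag = a·(cosh(S/(2a)) − 1) = 42.893635·(cosh(0.940676) − 1) = 20.418995
T_max/T_min = cosh(S/(2a)) = 1.476038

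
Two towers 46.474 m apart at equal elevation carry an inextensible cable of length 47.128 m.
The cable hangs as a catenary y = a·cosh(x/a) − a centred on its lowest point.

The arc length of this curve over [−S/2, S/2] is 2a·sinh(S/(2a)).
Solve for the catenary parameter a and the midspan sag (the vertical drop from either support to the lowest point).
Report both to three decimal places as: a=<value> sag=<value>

seed: a₀ = √(S³/(24(L−S))) = √(46.474³/(24·0.654)) = 79.968801
iter 1: u=0.290576  f(a)=+2.767e-03  f'(a)=-1.649e-02  a ← 79.968801 − (+2.767e-03/-1.649e-02) = 80.136523
iter 2: u=0.289968  f(a)=+8.728e-06  f'(a)=-1.639e-02  a ← 80.136523 − (+8.728e-06/-1.639e-02) = 80.137056
iter 3: u=0.289966  f(a)=+8.748e-11  f'(a)=-1.639e-02  a ← 80.137056 − (+8.748e-11/-1.639e-02) = 80.137056
iter 4: u=0.289966  f(a)=-7.105e-15  f'(a)=-1.639e-02  a ← 80.137056 − (-7.105e-15/-1.639e-02) = 80.137056
converged: |Δa| < 1e-12 after 4 iterations
sag = a·(cosh(S/(2a)) − 1) = 80.137056·(cosh(0.289966) − 1) = 3.392638
T_max/T_min = cosh(S/(2a)) = 1.042335

a=80.137 sag=3.393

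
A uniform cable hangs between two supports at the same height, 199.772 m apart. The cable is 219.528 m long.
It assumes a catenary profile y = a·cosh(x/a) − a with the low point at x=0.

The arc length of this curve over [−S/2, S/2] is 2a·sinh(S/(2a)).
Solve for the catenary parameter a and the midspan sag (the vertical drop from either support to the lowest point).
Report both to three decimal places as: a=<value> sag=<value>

a=131.553 sag=39.778

seed: a₀ = √(S³/(24(L−S))) = √(199.772³/(24·19.756)) = 129.672175
iter 1: u=0.770296  f(a)=+5.945e-01  f'(a)=-3.232e-01  a ← 129.672175 − (+5.945e-01/-3.232e-01) = 131.511637
iter 2: u=0.759522  f(a)=+1.289e-02  f'(a)=-3.093e-01  a ← 131.511637 − (+1.289e-02/-3.093e-01) = 131.553298
iter 3: u=0.759282  f(a)=+6.352e-06  f'(a)=-3.090e-01  a ← 131.553298 − (+6.352e-06/-3.090e-01) = 131.553318
iter 4: u=0.759281  f(a)=+1.535e-12  f'(a)=-3.090e-01  a ← 131.553318 − (+1.535e-12/-3.090e-01) = 131.553318
converged: |Δa| < 1e-12 after 4 iterations
sag = a·(cosh(S/(2a)) − 1) = 131.553318·(cosh(0.759281) − 1) = 39.777973
T_max/T_min = cosh(S/(2a)) = 1.302371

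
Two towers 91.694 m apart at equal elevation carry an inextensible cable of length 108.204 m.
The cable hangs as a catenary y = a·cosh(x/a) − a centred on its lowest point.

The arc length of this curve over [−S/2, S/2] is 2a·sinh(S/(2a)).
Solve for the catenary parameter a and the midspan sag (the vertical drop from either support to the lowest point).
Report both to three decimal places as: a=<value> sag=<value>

a=45.255 sag=25.279

seed: a₀ = √(S³/(24(L−S))) = √(91.694³/(24·16.510)) = 44.109509
iter 1: u=1.039390  f(a)=+9.151e-01  f'(a)=-8.326e-01  a ← 44.109509 − (+9.151e-01/-8.326e-01) = 45.208535
iter 2: u=1.014123  f(a)=+3.532e-02  f'(a)=-7.695e-01  a ← 45.208535 − (+3.532e-02/-7.695e-01) = 45.254431
iter 3: u=1.013094  f(a)=+5.728e-05  f'(a)=-7.670e-01  a ← 45.254431 − (+5.728e-05/-7.670e-01) = 45.254506
iter 4: u=1.013092  f(a)=+1.512e-10  f'(a)=-7.670e-01  a ← 45.254506 − (+1.512e-10/-7.670e-01) = 45.254506
iter 5: u=1.013092  f(a)=-2.842e-14  f'(a)=-7.670e-01  a ← 45.254506 − (-2.842e-14/-7.670e-01) = 45.254506
converged: |Δa| < 1e-12 after 5 iterations
sag = a·(cosh(S/(2a)) − 1) = 45.254506·(cosh(1.013092) − 1) = 25.279151
T_max/T_min = cosh(S/(2a)) = 1.558600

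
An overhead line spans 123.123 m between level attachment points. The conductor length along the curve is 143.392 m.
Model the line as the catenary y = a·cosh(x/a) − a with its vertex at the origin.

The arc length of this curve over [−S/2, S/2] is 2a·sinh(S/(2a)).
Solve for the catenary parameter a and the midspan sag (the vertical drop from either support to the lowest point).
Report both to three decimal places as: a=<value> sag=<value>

a=63.417 sag=32.301

seed: a₀ = √(S³/(24(L−S))) = √(123.123³/(24·20.269)) = 61.942253
iter 1: u=0.993853  f(a)=+1.025e+00  f'(a)=-7.214e-01  a ← 61.942253 − (+1.025e+00/-7.214e-01) = 63.362932
iter 2: u=0.971570  f(a)=+3.632e-02  f'(a)=-6.711e-01  a ← 63.362932 − (+3.632e-02/-6.711e-01) = 63.417053
iter 3: u=0.970740  f(a)=+4.933e-05  f'(a)=-6.693e-01  a ← 63.417053 − (+4.933e-05/-6.693e-01) = 63.417126
iter 4: u=0.970739  f(a)=+9.126e-11  f'(a)=-6.693e-01  a ← 63.417126 − (+9.126e-11/-6.693e-01) = 63.417126
iter 5: u=0.970739  f(a)=+0.000e+00  f'(a)=-6.693e-01  a ← 63.417126 − (+0.000e+00/-6.693e-01) = 63.417126
converged: |Δa| < 1e-12 after 5 iterations
sag = a·(cosh(S/(2a)) − 1) = 63.417126·(cosh(0.970739) − 1) = 32.301463
T_max/T_min = cosh(S/(2a)) = 1.509349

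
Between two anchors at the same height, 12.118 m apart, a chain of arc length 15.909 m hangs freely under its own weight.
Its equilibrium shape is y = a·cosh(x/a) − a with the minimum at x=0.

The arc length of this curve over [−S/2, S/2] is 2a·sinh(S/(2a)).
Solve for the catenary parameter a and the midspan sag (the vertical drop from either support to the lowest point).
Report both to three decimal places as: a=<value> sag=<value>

a=4.617 sag=4.581

seed: a₀ = √(S³/(24(L−S))) = √(12.118³/(24·3.791)) = 4.422460
iter 1: u=1.370052  f(a)=+3.721e-01  f'(a)=-2.059e+00  a ← 4.422460 − (+3.721e-01/-2.059e+00) = 4.603224
iter 2: u=1.316251  f(a)=+2.403e-02  f'(a)=-1.801e+00  a ← 4.603224 − (+2.403e-02/-1.801e+00) = 4.616571
iter 3: u=1.312446  f(a)=+1.155e-04  f'(a)=-1.783e+00  a ← 4.616571 − (+1.155e-04/-1.783e+00) = 4.616635
iter 4: u=1.312428  f(a)=+2.698e-09  f'(a)=-1.783e+00  a ← 4.616635 − (+2.698e-09/-1.783e+00) = 4.616635
iter 5: u=1.312428  f(a)=+1.776e-15  f'(a)=-1.783e+00  a ← 4.616635 − (+1.776e-15/-1.783e+00) = 4.616635
converged: |Δa| < 1e-12 after 5 iterations
sag = a·(cosh(S/(2a)) − 1) = 4.616635·(cosh(1.312428) − 1) = 4.580505
T_max/T_min = cosh(S/(2a)) = 1.992174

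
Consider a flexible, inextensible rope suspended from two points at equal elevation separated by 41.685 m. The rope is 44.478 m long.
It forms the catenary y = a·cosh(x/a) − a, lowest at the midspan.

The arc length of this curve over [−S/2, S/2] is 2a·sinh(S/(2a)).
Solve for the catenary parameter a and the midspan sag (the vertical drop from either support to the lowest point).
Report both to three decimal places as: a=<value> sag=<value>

seed: a₀ = √(S³/(24(L−S))) = √(41.685³/(24·2.793)) = 32.872189
iter 1: u=0.634047  f(a)=+5.668e-02  f'(a)=-1.769e-01  a ← 32.872189 − (+5.668e-02/-1.769e-01) = 33.192676
iter 2: u=0.627925  f(a)=+8.396e-04  f'(a)=-1.717e-01  a ← 33.192676 − (+8.396e-04/-1.717e-01) = 33.197567
iter 3: u=0.627832  f(a)=+1.904e-07  f'(a)=-1.716e-01  a ← 33.197567 − (+1.904e-07/-1.716e-01) = 33.197568
iter 4: u=0.627832  f(a)=+2.132e-14  f'(a)=-1.716e-01  a ← 33.197568 − (+2.132e-14/-1.716e-01) = 33.197568
converged: |Δa| < 1e-12 after 4 iterations
sag = a·(cosh(S/(2a)) − 1) = 33.197568·(cosh(0.627832) − 1) = 6.760556
T_max/T_min = cosh(S/(2a)) = 1.203646

a=33.198 sag=6.761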